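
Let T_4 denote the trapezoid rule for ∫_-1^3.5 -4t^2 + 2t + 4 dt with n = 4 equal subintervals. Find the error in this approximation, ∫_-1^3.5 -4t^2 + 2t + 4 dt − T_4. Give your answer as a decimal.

Exact integral: ∫_-1^3.5 f(t) dt = -29.25.
T_4 = -33.046875.
Error = -29.25 − (-33.046875) = 3.796875.

3.796875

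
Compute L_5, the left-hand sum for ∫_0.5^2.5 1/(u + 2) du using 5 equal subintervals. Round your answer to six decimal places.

0.624812

Δu = (2.5 − 0.5)/5 = 0.4.
Left endpoints: 0.5, 0.9, 1.3, 1.7, 2.1.
f(0.5) = 0.4, f(0.9) = 10/29, f(1.3) = 10/33, f(1.7) = 10/37, f(2.1) = 10/41.
Sum = Δu · [f(0.5) + f(0.9) + f(1.3) + f(1.7) + f(2.1)].
Sum ≈ 0.624812.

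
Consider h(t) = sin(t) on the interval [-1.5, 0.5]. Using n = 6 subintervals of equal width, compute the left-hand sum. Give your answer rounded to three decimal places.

Δt = (0.5 − (-1.5))/6 = 1/3.
Left endpoints: -1.5, -7/6, -5/6, -0.5, -1/6, 1/6.
h(-1.5) ≈ -0.997, h(-7/6) ≈ -0.919, h(-5/6) ≈ -0.740, h(-0.5) ≈ -0.479, h(-1/6) ≈ -0.166, h(1/6) ≈ 0.166.
Sum = Δt · [h(-1.5) + h(-7/6) + h(-5/6) + ...].
Sum ≈ -1.046.

-1.046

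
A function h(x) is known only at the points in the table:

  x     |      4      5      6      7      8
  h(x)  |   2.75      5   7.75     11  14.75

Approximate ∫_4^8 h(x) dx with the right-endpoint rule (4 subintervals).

38.5

Δx = 1.
Sum = 1·[5 + 7.75 + 11 + 14.75] = 38.5.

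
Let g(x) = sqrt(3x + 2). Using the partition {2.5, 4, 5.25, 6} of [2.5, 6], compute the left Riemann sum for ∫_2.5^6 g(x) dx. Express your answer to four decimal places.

Subinterval widths: 1.5, 1.25, 0.75.
Left endpoints: 2.5, 4, 5.25.
g(2.5) ≈ 3.0822, g(4) ≈ 3.7417, g(5.25) ≈ 4.2131.
Sum = Σ Δx_i · g(x_i).
Sum ≈ 12.4602.

12.4602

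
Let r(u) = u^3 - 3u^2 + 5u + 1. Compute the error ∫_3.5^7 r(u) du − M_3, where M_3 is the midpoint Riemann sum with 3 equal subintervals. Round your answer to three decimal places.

Exact integral: ∫_3.5^7 r(u) du = 357.984375.
M_3 ≈ 352.92274.
Error ≈ 357.984375 − 352.92274 ≈ 5.062.

5.062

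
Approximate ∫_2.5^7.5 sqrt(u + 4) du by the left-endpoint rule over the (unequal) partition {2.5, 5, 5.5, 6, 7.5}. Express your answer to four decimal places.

Subinterval widths: 2.5, 0.5, 0.5, 1.5.
Left endpoints: 2.5, 5, 5.5, 6.
f(2.5) ≈ 2.5495, f(5) ≈ 3.0000, f(5.5) ≈ 3.0822, f(6) ≈ 3.1623.
Sum = Σ Δu_i · f(u_i).
Sum ≈ 14.1583.

14.1583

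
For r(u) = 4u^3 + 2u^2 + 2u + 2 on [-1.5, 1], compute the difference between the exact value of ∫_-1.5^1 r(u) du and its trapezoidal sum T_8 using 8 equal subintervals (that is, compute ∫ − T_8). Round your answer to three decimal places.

Exact integral: ∫_-1.5^1 r(u) du ≈ 2.60417.
T_8 ≈ 2.56348.
Error ≈ 2.60417 − 2.56348 ≈ 0.041.

0.041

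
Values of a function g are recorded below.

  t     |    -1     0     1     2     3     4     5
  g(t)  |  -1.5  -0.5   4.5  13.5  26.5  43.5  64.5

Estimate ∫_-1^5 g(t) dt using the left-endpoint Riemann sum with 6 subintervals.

Δt = 1.
Sum = 1·[(-1.5) + (-0.5) + 4.5 + 13.5 + 26.5 + 43.5] = 86.

86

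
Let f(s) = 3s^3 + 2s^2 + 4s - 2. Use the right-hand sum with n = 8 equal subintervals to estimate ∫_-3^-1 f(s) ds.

-54.25

Δs = (-1 − (-3))/8 = 0.25.
Right endpoints: -2.75, -2.5, -2.25, -2, -1.75, -1.5, -1.25, -1.
f(-2.75) = -60.265625, f(-2.5) = -46.375, f(-2.25) = -35.046875, f(-2) = -26, f(-1.75) = -18.953125, f(-1.5) = -13.625, f(-1.25) = -9.734375, f(-1) = -7.
Sum = Δs · [f(-2.75) + f(-2.5) + f(-2.25) + ...].
Sum = -54.25.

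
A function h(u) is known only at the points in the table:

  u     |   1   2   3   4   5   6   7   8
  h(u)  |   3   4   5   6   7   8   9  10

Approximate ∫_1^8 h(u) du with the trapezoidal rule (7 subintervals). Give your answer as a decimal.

Δu = 1.
T_7 = (1/2)·[3 + 2·4 + 2·5 + 2·6 + 2·7 + 2·8 + 2·9 + 10] = 45.5.

45.5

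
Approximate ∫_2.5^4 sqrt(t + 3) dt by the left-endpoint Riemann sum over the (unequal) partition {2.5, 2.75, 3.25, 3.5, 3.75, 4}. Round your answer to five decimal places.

Subinterval widths: 0.25, 0.5, 0.25, 0.25, 0.25.
Left endpoints: 2.5, 2.75, 3.25, 3.5, 3.75.
f(2.5) ≈ 2.34521, f(2.75) ≈ 2.39792, f(3.25) ≈ 2.50000, f(3.5) ≈ 2.54951, f(3.75) ≈ 2.59808.
Sum = Σ Δt_i · f(t_i).
Sum ≈ 3.69716.

3.69716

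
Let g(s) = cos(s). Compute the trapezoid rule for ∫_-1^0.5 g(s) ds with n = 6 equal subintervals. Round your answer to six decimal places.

Δs = (0.5 − (-1))/6 = 0.25.
g(-1) ≈ 0.540302, g(-0.75) ≈ 0.731689, g(-0.5) ≈ 0.877583, g(-0.25) ≈ 0.968912, g(0) ≈ 1.000000, g(0.25) ≈ 0.968912, g(0.5) ≈ 0.877583.
T_6 = (Δs/2)·[g(s_0) + 2g(s_1) + ... + 2g(s_{5}) + g(s_6)].
Sum ≈ 1.314010.

1.314010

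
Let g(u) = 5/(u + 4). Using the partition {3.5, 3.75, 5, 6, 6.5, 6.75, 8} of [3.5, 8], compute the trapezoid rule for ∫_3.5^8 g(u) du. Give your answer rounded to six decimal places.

2.355030

Subinterval widths: 0.25, 1.25, 1, 0.5, 0.25, 1.25.
g(3.5) = 2/3, g(3.75) = 20/31, g(5) = 5/9, g(6) = 0.5, g(6.5) = 10/21, g(6.75) = 20/43, g(8) = 5/12.
On each subinterval the trapezoid contributes (Δu_i/2)·[g(u_{i-1}) + g(u_i)].
Sum ≈ 2.355030.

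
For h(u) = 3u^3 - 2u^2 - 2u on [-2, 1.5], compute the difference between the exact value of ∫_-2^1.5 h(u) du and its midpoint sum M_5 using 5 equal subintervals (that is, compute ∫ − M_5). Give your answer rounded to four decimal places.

-0.6074

Exact integral: ∫_-2^1.5 h(u) du ≈ -14.036458.
M_5 = -13.4290625.
Error ≈ -14.036458 − (-13.4290625) ≈ -0.6074.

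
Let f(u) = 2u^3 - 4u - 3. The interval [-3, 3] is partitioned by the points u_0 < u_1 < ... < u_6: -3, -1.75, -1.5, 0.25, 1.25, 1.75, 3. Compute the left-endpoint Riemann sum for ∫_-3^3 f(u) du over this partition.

-69.609375

Subinterval widths: 1.25, 0.25, 1.75, 1, 0.5, 1.25.
Left endpoints: -3, -1.75, -1.5, 0.25, 1.25, 1.75.
f(-3) = -45, f(-1.75) = -6.71875, f(-1.5) = -3.75, f(0.25) = -3.96875, f(1.25) = -4.09375, f(1.75) = 0.71875.
Sum = Σ Δu_i · f(u_i).
Sum = -69.609375.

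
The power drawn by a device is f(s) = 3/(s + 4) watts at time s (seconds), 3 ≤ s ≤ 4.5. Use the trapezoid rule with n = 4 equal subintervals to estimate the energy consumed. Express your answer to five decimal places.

0.58270

Δs = (4.5 − 3)/4 = 0.375.
f(3) = 3/7, f(3.375) = 24/59, f(3.75) = 12/31, f(4.125) = 24/65, f(4.5) = 6/17.
T_4 = (Δs/2)·[f(s_0) + 2f(s_1) + 2f(s_2) + 2f(s_3) + f(s_4)].
Sum ≈ 0.58270.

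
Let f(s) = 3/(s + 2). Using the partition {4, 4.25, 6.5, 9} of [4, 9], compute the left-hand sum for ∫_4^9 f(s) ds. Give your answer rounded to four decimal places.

Subinterval widths: 0.25, 2.25, 2.5.
Left endpoints: 4, 4.25, 6.5.
f(4) = 0.5, f(4.25) = 0.48, f(6.5) = 6/17.
Sum = Σ Δs_i · f(s_i).
Sum ≈ 2.0874.

2.0874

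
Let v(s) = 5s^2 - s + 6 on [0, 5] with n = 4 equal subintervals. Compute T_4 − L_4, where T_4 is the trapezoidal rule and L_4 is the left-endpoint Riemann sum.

75

T_4 = 232.34375.
L_4 = 157.34375.
T_4 − L_4 = 75.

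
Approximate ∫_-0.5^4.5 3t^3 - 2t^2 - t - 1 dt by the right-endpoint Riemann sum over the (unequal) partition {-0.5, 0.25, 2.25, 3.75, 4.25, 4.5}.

379.89453125

Subinterval widths: 0.75, 2, 1.5, 0.5, 0.25.
Right endpoints: 0.25, 2.25, 3.75, 4.25, 4.5.
f(0.25) = -1.328125, f(2.25) = 20.796875, f(3.75) = 125.328125, f(4.25) = 188.921875, f(4.5) = 227.375.
Sum = Σ Δt_i · f(t_i).
Sum = 379.89453125.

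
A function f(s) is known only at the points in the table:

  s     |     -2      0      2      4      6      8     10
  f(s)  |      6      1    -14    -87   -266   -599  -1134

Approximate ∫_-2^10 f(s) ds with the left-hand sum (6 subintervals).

-1918

Δs = 2.
Sum = 2·[6 + 1 + (-14) + (-87) + (-266) + (-599)] = -1918.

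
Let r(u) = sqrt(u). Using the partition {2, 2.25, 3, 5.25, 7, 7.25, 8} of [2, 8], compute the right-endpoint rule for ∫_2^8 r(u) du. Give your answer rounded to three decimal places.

Subinterval widths: 0.25, 0.75, 2.25, 1.75, 0.25, 0.75.
Right endpoints: 2.25, 3, 5.25, 7, 7.25, 8.
r(2.25) ≈ 1.500, r(3) ≈ 1.732, r(5.25) ≈ 2.291, r(7) ≈ 2.646, r(7.25) ≈ 2.693, r(8) ≈ 2.828.
Sum = Σ Δu_i · r(u_i).
Sum ≈ 14.254.

14.254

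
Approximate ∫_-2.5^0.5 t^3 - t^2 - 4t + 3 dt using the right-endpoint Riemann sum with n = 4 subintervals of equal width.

Δt = (0.5 − (-2.5))/4 = 0.75.
Right endpoints: -1.75, -1, -0.25, 0.5.
f(-1.75) = 1.578125, f(-1) = 5, f(-0.25) = 3.921875, f(0.5) = 0.875.
Sum = Δt · [f(-1.75) + f(-1) + f(-0.25) + f(0.5)].
Sum = 8.53125.

8.53125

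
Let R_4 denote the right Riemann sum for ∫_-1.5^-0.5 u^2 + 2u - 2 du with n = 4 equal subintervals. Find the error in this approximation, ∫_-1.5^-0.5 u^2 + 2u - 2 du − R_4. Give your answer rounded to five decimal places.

Exact integral: ∫_-1.5^-0.5 f(u) du ≈ -2.9166667.
R_4 = -2.90625.
Error ≈ -2.9166667 − (-2.90625) ≈ -0.01042.

-0.01042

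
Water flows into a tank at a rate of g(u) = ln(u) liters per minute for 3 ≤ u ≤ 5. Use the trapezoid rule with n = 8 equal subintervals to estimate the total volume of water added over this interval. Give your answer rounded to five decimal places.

2.75066

Δu = (5 − 3)/8 = 0.25.
g(3) ≈ 1.09861, g(3.25) ≈ 1.17865, g(3.5) ≈ 1.25276, g(3.75) ≈ 1.32176, g(4) ≈ 1.38629, g(4.25) ≈ 1.44692, g(4.5) ≈ 1.50408, g(4.75) ≈ 1.55814, g(5) ≈ 1.60944.
T_8 = (Δu/2)·[g(u_0) + 2g(u_1) + ... + 2g(u_{7}) + g(u_8)].
Sum ≈ 2.75066.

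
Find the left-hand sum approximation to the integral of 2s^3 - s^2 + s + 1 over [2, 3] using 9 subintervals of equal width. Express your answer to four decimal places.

Δs = (3 − 2)/9 = 1/9.
Left endpoints: 2, 19/9, 20/9, 7/3, 22/9, 23/9, 8/3, 25/9, 26/9.
f(2) = 15, f(19/9) = 12737/729, f(20/9) = 14749/729, f(7/3) = 629/27, f(22/9) = 19451/729, f(23/9) = 22165/729, f(8/3) = 931/27, f(25/9) = 28379/729, f(26/9) = 31903/729.
Sum = Δs · [f(2) + f(19/9) + f(20/9) + ...].
Sum ≈ 27.8066.

27.8066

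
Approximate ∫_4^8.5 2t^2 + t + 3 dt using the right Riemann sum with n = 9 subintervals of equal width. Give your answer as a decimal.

Δt = (8.5 − 4)/9 = 0.5.
Right endpoints: 4.5, 5, 5.5, 6, 6.5, 7, 7.5, 8, 8.5.
f(4.5) = 48, f(5) = 58, f(5.5) = 69, f(6) = 81, f(6.5) = 94, f(7) = 108, f(7.5) = 123, f(8) = 139, f(8.5) = 156.
Sum = Δt · [f(4.5) + f(5) + f(5.5) + ...].
Sum = 438.

438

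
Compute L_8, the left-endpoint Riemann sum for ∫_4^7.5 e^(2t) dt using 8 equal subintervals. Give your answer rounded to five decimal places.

Δt = (7.5 − 4)/8 = 0.4375.
Left endpoints: 4, 4.4375, 4.875, 5.3125, 5.75, 6.1875, 6.625, 7.0625.
f(4) ≈ 2980.95799, f(4.4375) ≈ 7150.94647, f(4.875) ≈ 17154.22881, f(5.3125) ≈ 41150.85568, f(5.75) ≈ 98715.77101, f(6.1875) ≈ 236806.82420, f(6.625) ≈ 568070.04002, f(7.0625) ≈ 1362729.18425.
Sum = Δt · [f(4) + f(4.4375) + f(4.875) + ...].
Sum ≈ 1021456.97869.

1021456.97869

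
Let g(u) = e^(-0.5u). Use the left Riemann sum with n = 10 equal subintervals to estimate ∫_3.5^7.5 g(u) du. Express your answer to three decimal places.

0.332

Δu = (7.5 − 3.5)/10 = 0.4.
Left endpoints: 3.5, 3.9, 4.3, 4.7, 5.1, 5.5, 5.9, 6.3, 6.7, 7.1.
g(3.5) ≈ 0.174, g(3.9) ≈ 0.142, g(4.3) ≈ 0.116, g(4.7) ≈ 0.095, g(5.1) ≈ 0.078, g(5.5) ≈ 0.064, g(5.9) ≈ 0.052, g(6.3) ≈ 0.043, g(6.7) ≈ 0.035, g(7.1) ≈ 0.029.
Sum = Δu · [g(3.5) + g(3.9) + g(4.3) + ...].
Sum ≈ 0.332.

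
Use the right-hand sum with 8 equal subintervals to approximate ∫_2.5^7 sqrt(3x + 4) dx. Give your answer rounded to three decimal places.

19.560

Δx = (7 − 2.5)/8 = 0.5625.
Right endpoints: 3.0625, 3.625, 4.1875, 4.75, 5.3125, 5.875, 6.4375, 7.
f(3.0625) ≈ 3.631, f(3.625) ≈ 3.857, f(4.1875) ≈ 4.070, f(4.75) ≈ 4.272, f(5.3125) ≈ 4.465, f(5.875) ≈ 4.650, f(6.4375) ≈ 4.828, f(7) ≈ 5.000.
Sum = Δx · [f(3.0625) + f(3.625) + f(4.1875) + ...].
Sum ≈ 19.560.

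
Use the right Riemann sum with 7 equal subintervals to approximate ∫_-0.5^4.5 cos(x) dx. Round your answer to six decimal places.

Δx = (4.5 − (-0.5))/7 = 5/7.
Right endpoints: 3/14, 13/14, 23/14, 33/14, 43/14, 53/14, 4.5.
f(3/14) ≈ 0.977129, f(13/14) ≈ 0.598979, f(23/14) ≈ -0.071998, f(33/14) ≈ -0.707777, f(43/14) ≈ -0.997540, f(53/14) ≈ -0.799628, f(4.5) ≈ -0.210796.
Sum = Δx · [f(3/14) + f(13/14) + f(23/14) + ...].
Sum ≈ -0.865451.

-0.865451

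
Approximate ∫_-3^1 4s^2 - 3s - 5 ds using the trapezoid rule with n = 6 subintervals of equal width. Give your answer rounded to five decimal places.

Δs = (1 − (-3))/6 = 2/3.
f(-3) = 40, f(-7/3) = 214/9, f(-5/3) = 100/9, f(-1) = 2, f(-1/3) = -32/9, f(1/3) = -50/9, f(1) = -4.
T_6 = (Δs/2)·[f(s_0) + 2f(s_1) + ... + 2f(s_{5}) + f(s_6)].
Sum ≈ 30.51852.

30.51852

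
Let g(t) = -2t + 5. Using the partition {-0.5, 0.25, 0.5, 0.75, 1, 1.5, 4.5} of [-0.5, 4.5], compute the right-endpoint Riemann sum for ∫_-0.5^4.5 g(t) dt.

Subinterval widths: 0.75, 0.25, 0.25, 0.25, 0.5, 3.
Right endpoints: 0.25, 0.5, 0.75, 1, 1.5, 4.5.
g(0.25) = 4.5, g(0.5) = 4, g(0.75) = 3.5, g(1) = 3, g(1.5) = 2, g(4.5) = -4.
Sum = Σ Δt_i · g(t_i).
Sum = -5.

-5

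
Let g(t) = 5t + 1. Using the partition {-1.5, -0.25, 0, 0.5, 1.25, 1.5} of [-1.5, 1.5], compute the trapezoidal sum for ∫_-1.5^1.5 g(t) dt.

Subinterval widths: 1.25, 0.25, 0.5, 0.75, 0.25.
g(-1.5) = -6.5, g(-0.25) = -0.25, g(0) = 1, g(0.5) = 3.5, g(1.25) = 7.25, g(1.5) = 8.5.
On each subinterval the trapezoid contributes (Δt_i/2)·[g(t_{i-1}) + g(t_i)].
Sum = 3.

3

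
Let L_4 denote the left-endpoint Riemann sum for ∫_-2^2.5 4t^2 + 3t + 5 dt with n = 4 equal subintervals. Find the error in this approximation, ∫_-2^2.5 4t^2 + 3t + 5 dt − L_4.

8.859375

Exact integral: ∫_-2^2.5 f(t) dt = 57.375.
L_4 = 48.515625.
Error = 57.375 − 48.515625 = 8.859375.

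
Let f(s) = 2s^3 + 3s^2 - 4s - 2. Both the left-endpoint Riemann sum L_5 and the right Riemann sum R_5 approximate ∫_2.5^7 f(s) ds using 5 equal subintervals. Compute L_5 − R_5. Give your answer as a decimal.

-688.5

L_5 = 1088.73.
R_5 = 1777.23.
L_5 − R_5 = -688.5.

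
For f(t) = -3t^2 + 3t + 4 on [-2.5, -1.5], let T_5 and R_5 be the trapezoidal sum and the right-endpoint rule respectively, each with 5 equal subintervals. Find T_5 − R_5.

T_5 = -14.27.
R_5 = -12.77.
T_5 − R_5 = -1.5.

-1.5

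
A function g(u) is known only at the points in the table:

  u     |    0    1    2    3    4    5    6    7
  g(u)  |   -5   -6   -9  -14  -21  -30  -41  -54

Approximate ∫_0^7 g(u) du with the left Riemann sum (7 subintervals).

Δu = 1.
Sum = 1·[(-5) + (-6) + (-9) + (-14) + (-21) + (-30) + (-41)] = -126.

-126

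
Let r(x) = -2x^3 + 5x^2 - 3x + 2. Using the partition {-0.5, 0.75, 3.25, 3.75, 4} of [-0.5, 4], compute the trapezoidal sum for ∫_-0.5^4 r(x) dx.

Subinterval widths: 1.25, 2.5, 0.5, 0.25.
r(-0.5) = 5, r(0.75) = 1.71875, r(3.25) = -23.59375, r(3.75) = -44.40625, r(4) = -58.
On each subinterval the trapezoid contributes (Δx_i/2)·[r(x_{i-1}) + r(x_i)].
Sum = -52.9453125.

-52.9453125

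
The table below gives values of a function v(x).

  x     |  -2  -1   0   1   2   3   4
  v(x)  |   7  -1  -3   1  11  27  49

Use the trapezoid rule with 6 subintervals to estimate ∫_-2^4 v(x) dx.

Δx = 1.
T_6 = (1/2)·[7 + 2·(-1) + 2·(-3) + 2·1 + 2·11 + 2·27 + 49] = 63.

63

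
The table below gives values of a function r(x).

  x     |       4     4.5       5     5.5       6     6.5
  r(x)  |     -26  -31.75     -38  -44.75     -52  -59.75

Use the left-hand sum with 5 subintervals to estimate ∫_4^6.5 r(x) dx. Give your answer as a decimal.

Δx = 0.5.
Sum = 0.5·[(-26) + (-31.75) + (-38) + (-44.75) + (-52)] = -96.25.

-96.25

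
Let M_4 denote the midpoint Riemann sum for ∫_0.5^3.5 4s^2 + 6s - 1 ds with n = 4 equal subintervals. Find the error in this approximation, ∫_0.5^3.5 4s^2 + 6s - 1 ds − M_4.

0.5625

Exact integral: ∫_0.5^3.5 f(s) ds = 90.
M_4 = 89.4375.
Error = 90 − 89.4375 = 0.5625.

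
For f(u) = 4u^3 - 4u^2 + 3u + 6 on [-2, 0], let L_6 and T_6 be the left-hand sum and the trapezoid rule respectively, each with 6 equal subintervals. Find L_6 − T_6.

L_6 ≈ -30.25926.
T_6 ≈ -21.25926.
L_6 − T_6 = -9.

-9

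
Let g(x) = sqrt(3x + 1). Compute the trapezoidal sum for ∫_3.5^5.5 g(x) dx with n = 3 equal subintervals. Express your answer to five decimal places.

Δx = (5.5 − 3.5)/3 = 2/3.
g(3.5) ≈ 3.39116, g(25/6) ≈ 3.67423, g(29/6) ≈ 3.93700, g(5.5) ≈ 4.18330.
T_3 = (Δx/2)·[g(x_0) + 2g(x_1) + 2g(x_2) + g(x_3)].
Sum ≈ 7.59898.

7.59898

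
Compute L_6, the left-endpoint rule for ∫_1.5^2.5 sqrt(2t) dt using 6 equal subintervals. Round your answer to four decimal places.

1.9524

Δt = (2.5 − 1.5)/6 = 1/6.
Left endpoints: 1.5, 5/3, 11/6, 2, 13/6, 7/3.
f(1.5) ≈ 1.7321, f(5/3) ≈ 1.8257, f(11/6) ≈ 1.9149, f(2) ≈ 2.0000, f(13/6) ≈ 2.0817, f(7/3) ≈ 2.1602.
Sum = Δt · [f(1.5) + f(5/3) + f(11/6) + ...].
Sum ≈ 1.9524.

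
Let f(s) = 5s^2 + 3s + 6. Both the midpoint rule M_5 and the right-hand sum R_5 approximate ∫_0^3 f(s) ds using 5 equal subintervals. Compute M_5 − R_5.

-17.55

M_5 = 76.05.
R_5 = 93.6.
M_5 − R_5 = -17.55.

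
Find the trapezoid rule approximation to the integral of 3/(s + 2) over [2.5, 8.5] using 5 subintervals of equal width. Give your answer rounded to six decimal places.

2.556288

Δs = (8.5 − 2.5)/5 = 1.2.
f(2.5) = 2/3, f(3.7) = 10/19, f(4.9) = 10/23, f(6.1) = 10/27, f(7.3) = 10/31, f(8.5) = 2/7.
T_5 = (Δs/2)·[f(s_0) + 2f(s_1) + ... + 2f(s_{4}) + f(s_5)].
Sum ≈ 2.556288.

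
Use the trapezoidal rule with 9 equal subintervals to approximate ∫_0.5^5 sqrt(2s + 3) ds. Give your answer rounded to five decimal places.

Δs = (5 − 0.5)/9 = 0.5.
f(0.5) ≈ 2.00000, f(1) ≈ 2.23607, f(1.5) ≈ 2.44949, f(2) ≈ 2.64575, f(2.5) ≈ 2.82843, f(3) ≈ 3.00000, f(3.5) ≈ 3.16228, f(4) ≈ 3.31662, f(4.5) ≈ 3.46410, f(5) ≈ 3.60555.
T_9 = (Δs/2)·[f(s_0) + 2f(s_1) + ... + 2f(s_{8}) + f(s_9)].
Sum ≈ 12.95276.

12.95276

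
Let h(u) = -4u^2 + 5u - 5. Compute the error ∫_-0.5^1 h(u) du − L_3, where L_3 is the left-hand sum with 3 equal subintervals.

Exact integral: ∫_-0.5^1 h(u) du = -7.125.
L_3 = -8.5.
Error = -7.125 − (-8.5) = 1.375.

1.375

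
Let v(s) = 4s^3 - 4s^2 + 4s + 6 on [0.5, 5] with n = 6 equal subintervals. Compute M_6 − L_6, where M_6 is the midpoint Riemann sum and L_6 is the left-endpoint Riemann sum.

138.5859375

M_6 = 528.8203125.
L_6 = 390.234375.
M_6 − L_6 = 138.5859375.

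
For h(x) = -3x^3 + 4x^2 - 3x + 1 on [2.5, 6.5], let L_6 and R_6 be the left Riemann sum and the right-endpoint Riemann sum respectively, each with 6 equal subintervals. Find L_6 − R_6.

L_6 ≈ -809.981481.
R_6 ≈ -1239.981481.
L_6 − R_6 = 430.

430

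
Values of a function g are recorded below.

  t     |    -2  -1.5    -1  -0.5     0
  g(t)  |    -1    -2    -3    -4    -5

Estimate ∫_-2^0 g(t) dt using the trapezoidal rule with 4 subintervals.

Δt = 0.5.
T_4 = (0.5/2)·[(-1) + 2·(-2) + 2·(-3) + 2·(-4) + (-5)] = -6.

-6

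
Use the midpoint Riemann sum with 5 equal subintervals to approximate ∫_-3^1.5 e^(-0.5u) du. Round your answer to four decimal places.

7.9514

Δu = (1.5 − (-3))/5 = 0.9.
Midpoints: -2.55, -1.65, -0.75, 0.15, 1.05.
f(-2.55) ≈ 3.5787, f(-1.65) ≈ 2.2819, f(-0.75) ≈ 1.4550, f(0.15) ≈ 0.9277, f(1.05) ≈ 0.5916.
Sum = Δu · [f(-2.55) + f(-1.65) + f(-0.75) + f(0.15) + f(1.05)].
Sum ≈ 7.9514.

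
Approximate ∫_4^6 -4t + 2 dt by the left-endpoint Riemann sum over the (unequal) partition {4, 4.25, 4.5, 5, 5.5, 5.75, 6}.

Subinterval widths: 0.25, 0.25, 0.5, 0.5, 0.25, 0.25.
Left endpoints: 4, 4.25, 4.5, 5, 5.5, 5.75.
f(4) = -14, f(4.25) = -15, f(4.5) = -16, f(5) = -18, f(5.5) = -20, f(5.75) = -21.
Sum = Σ Δt_i · f(t_i).
Sum = -34.5.

-34.5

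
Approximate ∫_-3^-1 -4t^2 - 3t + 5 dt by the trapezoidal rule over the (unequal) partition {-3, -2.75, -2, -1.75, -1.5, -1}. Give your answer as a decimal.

Subinterval widths: 0.25, 0.75, 0.25, 0.25, 0.5.
f(-3) = -22, f(-2.75) = -17, f(-2) = -5, f(-1.75) = -2, f(-1.5) = 0.5, f(-1) = 4.
On each subinterval the trapezoid contributes (Δt_i/2)·[f(t_{i-1}) + f(t_i)].
Sum = -13.0625.

-13.0625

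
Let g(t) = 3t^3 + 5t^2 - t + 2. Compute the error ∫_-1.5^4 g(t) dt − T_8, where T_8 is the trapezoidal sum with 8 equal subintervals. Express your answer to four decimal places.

Exact integral: ∫_-1.5^4 g(t) dt ≈ 304.619792.
T_8 ≈ 311.660400.
Error ≈ 304.619792 − 311.660400 ≈ -7.0406.

-7.0406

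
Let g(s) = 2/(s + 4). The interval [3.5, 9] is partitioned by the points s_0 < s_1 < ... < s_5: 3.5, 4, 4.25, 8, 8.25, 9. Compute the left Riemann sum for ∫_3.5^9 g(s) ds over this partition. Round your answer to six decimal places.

Subinterval widths: 0.5, 0.25, 3.75, 0.25, 0.75.
Left endpoints: 3.5, 4, 4.25, 8, 8.25.
g(3.5) = 4/15, g(4) = 0.25, g(4.25) = 8/33, g(8) = 1/6, g(8.25) = 8/49.
Sum = Σ Δs_i · g(s_i).
Sum ≈ 1.269040.

1.269040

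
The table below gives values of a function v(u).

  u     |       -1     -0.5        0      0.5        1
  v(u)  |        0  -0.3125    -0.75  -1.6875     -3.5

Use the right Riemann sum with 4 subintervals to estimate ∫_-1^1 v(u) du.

Δu = 0.5.
Sum = 0.5·[(-0.3125) + (-0.75) + (-1.6875) + (-3.5)] = -3.125.

-3.125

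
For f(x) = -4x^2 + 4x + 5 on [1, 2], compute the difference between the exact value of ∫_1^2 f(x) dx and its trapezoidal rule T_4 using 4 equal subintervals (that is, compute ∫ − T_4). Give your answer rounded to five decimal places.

0.04167

Exact integral: ∫_1^2 f(x) dx ≈ 1.6666667.
T_4 = 1.625.
Error ≈ 1.6666667 − 1.625 ≈ 0.04167.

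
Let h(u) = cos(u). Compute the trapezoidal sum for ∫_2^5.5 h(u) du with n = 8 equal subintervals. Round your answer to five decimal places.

-1.58900

Δu = (5.5 − 2)/8 = 0.4375.
h(2) ≈ -0.41615, h(2.4375) ≈ -0.76220, h(2.875) ≈ -0.96467, h(3.3125) ≈ -0.98543, h(3.75) ≈ -0.82056, h(4.1875) ≈ -0.50112, h(4.625) ≈ -0.08728, h(5.0625) ≈ 0.34300, h(5.5) ≈ 0.70867.
T_8 = (Δu/2)·[h(u_0) + 2h(u_1) + ... + 2h(u_{7}) + h(u_8)].
Sum ≈ -1.58900.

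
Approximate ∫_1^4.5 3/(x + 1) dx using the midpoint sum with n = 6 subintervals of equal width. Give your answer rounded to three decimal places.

Δx = (4.5 − 1)/6 = 7/12.
Midpoints: 31/24, 1.875, 59/24, 73/24, 3.625, 101/24.
f(31/24) = 72/55, f(1.875) = 24/23, f(59/24) = 72/83, f(73/24) = 72/97, f(3.625) = 24/37, f(101/24) = 0.576.
Sum = Δx · [f(31/24) + f(1.875) + f(59/24) + ...].
Sum ≈ 3.026.

3.026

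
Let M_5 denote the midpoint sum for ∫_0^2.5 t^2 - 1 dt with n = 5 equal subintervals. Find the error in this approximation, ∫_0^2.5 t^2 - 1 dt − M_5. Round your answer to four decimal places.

0.0521

Exact integral: ∫_0^2.5 f(t) dt ≈ 2.708333.
M_5 = 2.65625.
Error ≈ 2.708333 − 2.65625 ≈ 0.0521.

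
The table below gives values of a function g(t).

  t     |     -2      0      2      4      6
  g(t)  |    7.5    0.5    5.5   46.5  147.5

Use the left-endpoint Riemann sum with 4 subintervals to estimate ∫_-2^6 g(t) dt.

Δt = 2.
Sum = 2·[7.5 + 0.5 + 5.5 + 46.5] = 120.

120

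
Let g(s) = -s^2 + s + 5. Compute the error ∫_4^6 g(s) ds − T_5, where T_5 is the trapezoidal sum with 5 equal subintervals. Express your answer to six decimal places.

Exact integral: ∫_4^6 g(s) ds ≈ -30.66666667.
T_5 = -30.72.
Error ≈ -30.66666667 − (-30.72) ≈ 0.053333.

0.053333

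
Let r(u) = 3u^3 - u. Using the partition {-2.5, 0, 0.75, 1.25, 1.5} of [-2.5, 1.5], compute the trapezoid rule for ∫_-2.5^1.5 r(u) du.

Subinterval widths: 2.5, 0.75, 0.5, 0.25.
r(-2.5) = -44.375, r(0) = 0, r(0.75) = 0.515625, r(1.25) = 4.609375, r(1.5) = 8.625.
On each subinterval the trapezoid contributes (Δu_i/2)·[r(u_{i-1}) + r(u_i)].
Sum = -52.33984375.

-52.33984375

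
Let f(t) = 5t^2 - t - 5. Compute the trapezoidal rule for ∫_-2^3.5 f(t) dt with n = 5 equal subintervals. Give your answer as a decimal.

Δt = (3.5 − (-2))/5 = 1.1.
f(-2) = 17, f(-0.9) = -0.05, f(0.2) = -5, f(1.3) = 2.15, f(2.4) = 21.4, f(3.5) = 52.75.
T_5 = (Δt/2)·[f(t_0) + 2f(t_1) + ... + 2f(t_{4}) + f(t_5)].
Sum = 58.7125.

58.7125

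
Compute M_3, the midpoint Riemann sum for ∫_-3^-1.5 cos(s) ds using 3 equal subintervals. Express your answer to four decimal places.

-0.8654

Δs = (-1.5 − (-3))/3 = 0.5.
Midpoints: -2.75, -2.25, -1.75.
f(-2.75) ≈ -0.9243, f(-2.25) ≈ -0.6282, f(-1.75) ≈ -0.1782.
Sum = Δs · [f(-2.75) + f(-2.25) + f(-1.75)].
Sum ≈ -0.8654.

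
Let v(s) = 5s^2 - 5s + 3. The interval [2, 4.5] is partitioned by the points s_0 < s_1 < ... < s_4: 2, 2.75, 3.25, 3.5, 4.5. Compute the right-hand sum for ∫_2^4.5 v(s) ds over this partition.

Subinterval widths: 0.75, 0.5, 0.25, 1.
Right endpoints: 2.75, 3.25, 3.5, 4.5.
v(2.75) = 27.0625, v(3.25) = 39.5625, v(3.5) = 46.75, v(4.5) = 81.75.
Sum = Σ Δs_i · v(s_i).
Sum = 133.515625.

133.515625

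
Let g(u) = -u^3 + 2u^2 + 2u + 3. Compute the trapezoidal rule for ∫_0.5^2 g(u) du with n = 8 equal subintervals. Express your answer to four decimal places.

Δu = (2 − 0.5)/8 = 0.1875.
g(0.5) = 4.375, g(0.6875) = 20461/4096, g(0.875) = 2873/512, g(1.0625) = 25327/4096, g(1.25) = 6.671875, g(1.4375) = 28825/4096, g(1.625) = 3707/512, g(1.8125) = 29659/4096, g(2) = 7.
T_8 = (Δu/2)·[g(u_0) + 2g(u_1) + ... + 2g(u_{7}) + g(u_8)].
Sum ≈ 9.5002.

9.5002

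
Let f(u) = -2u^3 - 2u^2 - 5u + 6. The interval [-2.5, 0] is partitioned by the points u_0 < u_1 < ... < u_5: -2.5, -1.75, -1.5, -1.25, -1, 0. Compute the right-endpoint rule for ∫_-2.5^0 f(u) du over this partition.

Subinterval widths: 0.75, 0.25, 0.25, 0.25, 1.
Right endpoints: -1.75, -1.5, -1.25, -1, 0.
f(-1.75) = 19.34375, f(-1.5) = 15.75, f(-1.25) = 13.03125, f(-1) = 11, f(0) = 6.
Sum = Σ Δu_i · f(u_i).
Sum = 30.453125.

30.453125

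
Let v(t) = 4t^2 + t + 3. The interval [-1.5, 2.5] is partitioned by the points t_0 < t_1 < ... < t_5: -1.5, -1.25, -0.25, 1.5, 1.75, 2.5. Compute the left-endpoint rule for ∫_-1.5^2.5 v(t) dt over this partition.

Subinterval widths: 0.25, 1, 1.75, 0.25, 0.75.
Left endpoints: -1.5, -1.25, -0.25, 1.5, 1.75.
v(-1.5) = 10.5, v(-1.25) = 8, v(-0.25) = 3, v(1.5) = 13.5, v(1.75) = 17.
Sum = Σ Δt_i · v(t_i).
Sum = 32.

32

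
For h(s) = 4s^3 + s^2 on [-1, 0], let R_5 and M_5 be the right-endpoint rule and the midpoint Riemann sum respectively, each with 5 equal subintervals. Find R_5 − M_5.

0.25

R_5 = -0.4.
M_5 = -0.65.
R_5 − M_5 = 0.25.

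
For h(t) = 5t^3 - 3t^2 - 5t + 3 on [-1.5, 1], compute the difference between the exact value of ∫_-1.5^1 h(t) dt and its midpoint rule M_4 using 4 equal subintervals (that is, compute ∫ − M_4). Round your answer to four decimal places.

Exact integral: ∫_-1.5^1 h(t) dt = 1.171875.
M_4 ≈ 1.721191.
Error ≈ 1.171875 − 1.721191 ≈ -0.5493.

-0.5493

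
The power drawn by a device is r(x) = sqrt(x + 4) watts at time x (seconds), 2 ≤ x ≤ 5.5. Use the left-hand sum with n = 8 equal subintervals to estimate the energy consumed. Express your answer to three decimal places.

Δx = (5.5 − 2)/8 = 0.4375.
Left endpoints: 2, 2.4375, 2.875, 3.3125, 3.75, 4.1875, 4.625, 5.0625.
r(2) ≈ 2.449, r(2.4375) ≈ 2.537, r(2.875) ≈ 2.622, r(3.3125) ≈ 2.704, r(3.75) ≈ 2.784, r(4.1875) ≈ 2.861, r(4.625) ≈ 2.937, r(5.0625) ≈ 3.010.
Sum = Δx · [r(2) + r(2.4375) + r(2.875) + ...].
Sum ≈ 9.584.

9.584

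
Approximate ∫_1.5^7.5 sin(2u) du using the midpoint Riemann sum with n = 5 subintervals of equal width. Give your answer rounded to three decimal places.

Δu = (7.5 − 1.5)/5 = 1.2.
Midpoints: 2.1, 3.3, 4.5, 5.7, 6.9.
f(2.1) ≈ -0.872, f(3.3) ≈ 0.312, f(4.5) ≈ 0.412, f(5.7) ≈ -0.919, f(6.9) ≈ 0.944.
Sum = Δu · [f(2.1) + f(3.3) + f(4.5) + f(5.7) + f(6.9)].
Sum ≈ -0.148.

-0.148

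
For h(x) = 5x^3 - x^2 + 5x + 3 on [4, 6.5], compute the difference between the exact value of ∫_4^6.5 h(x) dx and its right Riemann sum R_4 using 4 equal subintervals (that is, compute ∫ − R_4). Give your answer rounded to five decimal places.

-337.45931

Exact integral: ∫_4^6.5 h(x) dx ≈ 1914.2447917.
R_4 ≈ 2251.7041016.
Error ≈ 1914.2447917 − 2251.7041016 ≈ -337.45931.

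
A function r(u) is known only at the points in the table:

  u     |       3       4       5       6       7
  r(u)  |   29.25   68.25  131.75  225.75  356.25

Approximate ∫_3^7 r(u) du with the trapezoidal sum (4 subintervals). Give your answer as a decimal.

Δu = 1.
T_4 = (1/2)·[29.25 + 2·68.25 + 2·131.75 + 2·225.75 + 356.25] = 618.5.

618.5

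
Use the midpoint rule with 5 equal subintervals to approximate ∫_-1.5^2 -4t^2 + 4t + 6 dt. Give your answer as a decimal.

9.905

Δt = (2 − (-1.5))/5 = 0.7.
Midpoints: -1.15, -0.45, 0.25, 0.95, 1.65.
f(-1.15) = -3.89, f(-0.45) = 3.39, f(0.25) = 6.75, f(0.95) = 6.19, f(1.65) = 1.71.
Sum = Δt · [f(-1.15) + f(-0.45) + f(0.25) + f(0.95) + f(1.65)].
Sum = 9.905.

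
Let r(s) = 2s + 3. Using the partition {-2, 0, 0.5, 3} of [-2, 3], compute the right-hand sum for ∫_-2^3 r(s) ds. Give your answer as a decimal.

Subinterval widths: 2, 0.5, 2.5.
Right endpoints: 0, 0.5, 3.
r(0) = 3, r(0.5) = 4, r(3) = 9.
Sum = Σ Δs_i · r(s_i).
Sum = 30.5.

30.5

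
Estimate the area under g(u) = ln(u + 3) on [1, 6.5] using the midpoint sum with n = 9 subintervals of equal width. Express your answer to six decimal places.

Δu = (6.5 − 1)/9 = 11/18.
Midpoints: 47/36, 23/12, 91/36, 113/36, 3.75, 157/36, 179/36, 67/12, 223/36.
g(47/36) ≈ 1.459906, g(23/12) ≈ 1.592631, g(91/36) ≈ 1.709786, g(113/36) ≈ 1.814644, g(3.75) ≈ 1.909543, g(157/36) ≈ 1.996211, g(179/36) ≈ 2.075963, g(67/12) ≈ 2.149822, g(223/36) ≈ 2.218599.
Sum = Δu · [g(47/36) + g(23/12) + g(91/36) + ...].
Sum ≈ 10.344342.

10.344342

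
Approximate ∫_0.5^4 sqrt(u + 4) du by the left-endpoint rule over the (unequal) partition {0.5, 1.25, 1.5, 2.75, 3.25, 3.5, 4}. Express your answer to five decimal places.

8.43681

Subinterval widths: 0.75, 0.25, 1.25, 0.5, 0.25, 0.5.
Left endpoints: 0.5, 1.25, 1.5, 2.75, 3.25, 3.5.
f(0.5) ≈ 2.12132, f(1.25) ≈ 2.29129, f(1.5) ≈ 2.34521, f(2.75) ≈ 2.59808, f(3.25) ≈ 2.69258, f(3.5) ≈ 2.73861.
Sum = Σ Δu_i · f(u_i).
Sum ≈ 8.43681.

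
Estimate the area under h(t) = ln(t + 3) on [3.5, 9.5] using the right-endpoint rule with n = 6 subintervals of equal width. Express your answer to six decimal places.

13.725712

Δt = (9.5 − 3.5)/6 = 1.
Right endpoints: 4.5, 5.5, 6.5, 7.5, 8.5, 9.5.
h(4.5) ≈ 2.014903, h(5.5) ≈ 2.140066, h(6.5) ≈ 2.251292, h(7.5) ≈ 2.351375, h(8.5) ≈ 2.442347, h(9.5) ≈ 2.525729.
Sum = Δt · [h(4.5) + h(5.5) + h(6.5) + ...].
Sum ≈ 13.725712.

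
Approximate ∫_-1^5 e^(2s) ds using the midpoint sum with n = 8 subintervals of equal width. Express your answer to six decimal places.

Δs = (5 − (-1))/8 = 0.75.
Midpoints: -0.625, 0.125, 0.875, 1.625, 2.375, 3.125, 3.875, 4.625.
f(-0.625) ≈ 0.286505, f(0.125) ≈ 1.284025, f(0.875) ≈ 5.754603, f(1.625) ≈ 25.790340, f(2.375) ≈ 115.584285, f(3.125) ≈ 518.012825, f(3.875) ≈ 2321.572415, f(4.625) ≈ 10404.565717.
Sum = Δs · [f(-0.625) + f(0.125) + f(0.875) + ...].
Sum ≈ 10044.638035.

10044.638035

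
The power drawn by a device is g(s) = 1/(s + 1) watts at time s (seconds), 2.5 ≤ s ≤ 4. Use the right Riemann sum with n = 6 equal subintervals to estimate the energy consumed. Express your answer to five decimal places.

Δs = (4 − 2.5)/6 = 0.25.
Right endpoints: 2.75, 3, 3.25, 3.5, 3.75, 4.
g(2.75) = 4/15, g(3) = 0.25, g(3.25) = 4/17, g(3.5) = 2/9, g(3.75) = 4/19, g(4) = 0.2.
Sum = Δs · [g(2.75) + g(3) + g(3.25) + ...].
Sum ≈ 0.34618.

0.34618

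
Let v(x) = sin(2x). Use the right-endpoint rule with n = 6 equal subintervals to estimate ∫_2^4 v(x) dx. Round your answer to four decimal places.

Δx = (4 − 2)/6 = 1/3.
Right endpoints: 7/3, 8/3, 3, 10/3, 11/3, 4.
v(7/3) ≈ -0.9990, v(8/3) ≈ -0.8133, v(3) ≈ -0.2794, v(10/3) ≈ 0.3742, v(11/3) ≈ 0.8675, v(4) ≈ 0.9894.
Sum = Δx · [v(7/3) + v(8/3) + v(3) + ...].
Sum ≈ 0.0464.

0.0464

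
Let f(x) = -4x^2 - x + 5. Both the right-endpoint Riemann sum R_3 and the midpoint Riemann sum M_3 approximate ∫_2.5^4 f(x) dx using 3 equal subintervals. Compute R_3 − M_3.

R_3 = -72.25.
M_3 = -61.75.
R_3 − M_3 = -10.5.

-10.5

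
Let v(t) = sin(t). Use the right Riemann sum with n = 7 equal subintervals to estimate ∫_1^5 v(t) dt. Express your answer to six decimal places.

Δt = (5 − 1)/7 = 4/7.
Right endpoints: 11/7, 15/7, 19/7, 23/7, 27/7, 31/7, 5.
v(11/7) ≈ 1.000000, v(15/7) ≈ 0.840787, v(19/7) ≈ 0.414421, v(23/7) ≈ -0.143623, v(27/7) ≈ -0.656033, v(31/7) ≈ -0.959993, v(5) ≈ -0.958924.
Sum = Δt · [v(11/7) + v(15/7) + v(19/7) + ...].
Sum ≈ -0.264780.

-0.264780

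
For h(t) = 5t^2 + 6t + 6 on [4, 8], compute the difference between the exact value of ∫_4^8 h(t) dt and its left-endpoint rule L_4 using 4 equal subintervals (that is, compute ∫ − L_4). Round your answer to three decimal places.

128.667

Exact integral: ∫_4^8 h(t) dt ≈ 914.66667.
L_4 = 786.
Error ≈ 914.66667 − 786 ≈ 128.667.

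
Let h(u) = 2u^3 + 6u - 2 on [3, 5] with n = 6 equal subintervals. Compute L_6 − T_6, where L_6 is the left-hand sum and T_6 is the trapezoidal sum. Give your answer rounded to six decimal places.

-34.666667

L_6 ≈ 282.22222222.
T_6 ≈ 316.88888889.
L_6 − T_6 ≈ -34.666667.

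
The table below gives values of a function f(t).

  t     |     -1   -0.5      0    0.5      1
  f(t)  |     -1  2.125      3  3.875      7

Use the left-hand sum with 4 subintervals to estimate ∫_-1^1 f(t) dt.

Δt = 0.5.
Sum = 0.5·[(-1) + 2.125 + 3 + 3.875] = 4.

4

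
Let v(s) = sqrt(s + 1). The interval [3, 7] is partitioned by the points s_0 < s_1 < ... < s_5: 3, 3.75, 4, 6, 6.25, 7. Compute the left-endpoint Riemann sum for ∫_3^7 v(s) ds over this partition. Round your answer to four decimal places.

Subinterval widths: 0.75, 0.25, 2, 0.25, 0.75.
Left endpoints: 3, 3.75, 4, 6, 6.25.
v(3) ≈ 2.0000, v(3.75) ≈ 2.1794, v(4) ≈ 2.2361, v(6) ≈ 2.6458, v(6.25) ≈ 2.6926.
Sum = Σ Δs_i · v(s_i).
Sum ≈ 9.1979.

9.1979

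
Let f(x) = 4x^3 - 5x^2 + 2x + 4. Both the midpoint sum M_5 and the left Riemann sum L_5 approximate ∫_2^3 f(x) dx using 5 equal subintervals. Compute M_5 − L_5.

M_5 = 42.25.
L_5 = 37.2.
M_5 − L_5 = 5.05.

5.05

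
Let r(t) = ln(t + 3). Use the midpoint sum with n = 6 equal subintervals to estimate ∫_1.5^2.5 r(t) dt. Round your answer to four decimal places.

1.6078

Δt = (2.5 − 1.5)/6 = 1/6.
Midpoints: 19/12, 1.75, 23/12, 25/12, 2.25, 29/12.
r(19/12) ≈ 1.5224, r(1.75) ≈ 1.5581, r(23/12) ≈ 1.5926, r(25/12) ≈ 1.6260, r(2.25) ≈ 1.6582, r(29/12) ≈ 1.6895.
Sum = Δt · [r(19/12) + r(1.75) + r(23/12) + ...].
Sum ≈ 1.6078.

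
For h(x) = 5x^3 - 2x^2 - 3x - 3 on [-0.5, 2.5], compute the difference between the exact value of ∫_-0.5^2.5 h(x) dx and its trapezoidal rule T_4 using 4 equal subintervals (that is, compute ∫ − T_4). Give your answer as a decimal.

Exact integral: ∫_-0.5^2.5 h(x) dx = 20.25.
T_4 = 23.90625.
Error = 20.25 − 23.90625 = -3.65625.

-3.65625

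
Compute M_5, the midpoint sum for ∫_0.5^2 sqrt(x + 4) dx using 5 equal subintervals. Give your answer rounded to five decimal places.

Δx = (2 − 0.5)/5 = 0.3.
Midpoints: 0.65, 0.95, 1.25, 1.55, 1.85.
f(0.65) ≈ 2.15639, f(0.95) ≈ 2.22486, f(1.25) ≈ 2.29129, f(1.55) ≈ 2.35584, f(1.85) ≈ 2.41868.
Sum = Δx · [f(0.65) + f(0.95) + f(1.25) + f(1.55) + f(1.85)].
Sum ≈ 3.43412.

3.43412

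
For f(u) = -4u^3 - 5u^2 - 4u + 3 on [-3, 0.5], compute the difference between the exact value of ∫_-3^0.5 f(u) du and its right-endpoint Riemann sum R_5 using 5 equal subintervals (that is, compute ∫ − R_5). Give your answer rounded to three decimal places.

Exact integral: ∫_-3^0.5 f(u) du ≈ 63.72917.
R_5 = 39.025.
Error ≈ 63.72917 − 39.025 ≈ 24.704.

24.704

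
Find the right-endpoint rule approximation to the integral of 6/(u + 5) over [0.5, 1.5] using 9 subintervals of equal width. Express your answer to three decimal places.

0.993

Δu = (1.5 − 0.5)/9 = 1/9.
Right endpoints: 11/18, 13/18, 5/6, 17/18, 19/18, 7/6, 23/18, 25/18, 1.5.
f(11/18) = 108/101, f(13/18) = 108/103, f(5/6) = 36/35, f(17/18) = 108/107, f(19/18) = 108/109, f(7/6) = 36/37, f(23/18) = 108/113, f(25/18) = 108/115, f(1.5) = 12/13.
Sum = Δu · [f(11/18) + f(13/18) + f(5/6) + ...].
Sum ≈ 0.993.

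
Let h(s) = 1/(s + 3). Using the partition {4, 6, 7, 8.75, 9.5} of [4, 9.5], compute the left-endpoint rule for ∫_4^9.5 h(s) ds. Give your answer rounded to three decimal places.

Subinterval widths: 2, 1, 1.75, 0.75.
Left endpoints: 4, 6, 7, 8.75.
h(4) = 1/7, h(6) = 1/9, h(7) = 0.1, h(8.75) = 4/47.
Sum = Σ Δs_i · h(s_i).
Sum ≈ 0.636.

0.636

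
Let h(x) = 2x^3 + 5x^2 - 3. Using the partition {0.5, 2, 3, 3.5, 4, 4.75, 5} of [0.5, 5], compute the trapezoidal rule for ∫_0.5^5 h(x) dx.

Subinterval widths: 1.5, 1, 0.5, 0.5, 0.75, 0.25.
h(0.5) = -1.5, h(2) = 33, h(3) = 96, h(3.5) = 144, h(4) = 205, h(4.75) = 324.15625, h(5) = 372.
On each subinterval the trapezoid contributes (Δx_i/2)·[h(x_{i-1}) + h(x_i)].
Sum = 520.828125.

520.828125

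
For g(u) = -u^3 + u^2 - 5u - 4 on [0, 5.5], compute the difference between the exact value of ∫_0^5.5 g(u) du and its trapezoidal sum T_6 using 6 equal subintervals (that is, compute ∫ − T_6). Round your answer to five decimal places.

5.58435

Exact integral: ∫_0^5.5 g(u) du ≈ -270.9322917.
T_6 ≈ -276.5166377.
Error ≈ -270.9322917 − (-276.5166377) ≈ 5.58435.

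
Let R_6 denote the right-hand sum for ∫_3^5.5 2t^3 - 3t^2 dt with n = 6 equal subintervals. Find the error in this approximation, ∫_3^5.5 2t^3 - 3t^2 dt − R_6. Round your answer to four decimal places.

-46.4193

Exact integral: ∫_3^5.5 f(t) dt = 277.65625.
R_6 ≈ 324.075521.
Error ≈ 277.65625 − 324.075521 ≈ -46.4193.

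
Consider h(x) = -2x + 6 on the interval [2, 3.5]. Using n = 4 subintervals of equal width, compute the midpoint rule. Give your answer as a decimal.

Δx = (3.5 − 2)/4 = 0.375.
Midpoints: 2.1875, 2.5625, 2.9375, 3.3125.
h(2.1875) = 1.625, h(2.5625) = 0.875, h(2.9375) = 0.125, h(3.3125) = -0.625.
Sum = Δx · [h(2.1875) + h(2.5625) + h(2.9375) + h(3.3125)].
Sum = 0.75.

0.75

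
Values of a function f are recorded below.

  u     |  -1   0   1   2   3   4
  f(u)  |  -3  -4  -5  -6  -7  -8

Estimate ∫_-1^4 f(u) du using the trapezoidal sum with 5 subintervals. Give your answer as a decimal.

Δu = 1.
T_5 = (1/2)·[(-3) + 2·(-4) + 2·(-5) + 2·(-6) + 2·(-7) + (-8)] = -27.5.

-27.5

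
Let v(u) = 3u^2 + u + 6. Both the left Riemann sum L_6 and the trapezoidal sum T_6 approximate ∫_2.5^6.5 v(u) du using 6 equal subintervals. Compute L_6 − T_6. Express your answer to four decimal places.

-37.3333

L_6 ≈ 264.555556.
T_6 ≈ 301.888889.
L_6 − T_6 ≈ -37.3333.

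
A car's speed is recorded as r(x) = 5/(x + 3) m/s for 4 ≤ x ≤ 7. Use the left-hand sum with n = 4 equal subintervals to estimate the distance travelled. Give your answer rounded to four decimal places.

Δx = (7 − 4)/4 = 0.75.
Left endpoints: 4, 4.75, 5.5, 6.25.
r(4) = 5/7, r(4.75) = 20/31, r(5.5) = 10/17, r(6.25) = 20/37.
Sum = Δx · [r(4) + r(4.75) + r(5.5) + r(6.25)].
Sum ≈ 1.8662.

1.8662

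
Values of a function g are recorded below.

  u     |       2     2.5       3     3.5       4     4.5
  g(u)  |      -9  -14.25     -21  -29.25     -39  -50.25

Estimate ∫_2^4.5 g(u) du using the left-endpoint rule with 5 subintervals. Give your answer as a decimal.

-56.25

Δu = 0.5.
Sum = 0.5·[(-9) + (-14.25) + (-21) + (-29.25) + (-39)] = -56.25.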